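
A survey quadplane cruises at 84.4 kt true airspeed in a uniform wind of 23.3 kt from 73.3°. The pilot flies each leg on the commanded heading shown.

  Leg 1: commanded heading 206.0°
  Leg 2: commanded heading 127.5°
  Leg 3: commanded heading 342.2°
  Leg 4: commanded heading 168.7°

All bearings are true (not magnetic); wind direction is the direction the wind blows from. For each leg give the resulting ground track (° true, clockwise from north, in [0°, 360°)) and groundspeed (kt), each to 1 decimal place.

Leg 1: heading 206.0°; drift +9.7° → track 215.7°, groundspeed 101.7 kt
Leg 2: heading 127.5°; drift +15.0° → track 142.5°, groundspeed 73.3 kt
Leg 3: heading 342.2°; drift -15.4° → track 326.8°, groundspeed 88.0 kt
Leg 4: heading 168.7°; drift +15.0° → track 183.7°, groundspeed 89.6 kt

Leg 1: track=215.7°, groundspeed=101.7 kt
Leg 2: track=142.5°, groundspeed=73.3 kt
Leg 3: track=326.8°, groundspeed=88.0 kt
Leg 4: track=183.7°, groundspeed=89.6 kt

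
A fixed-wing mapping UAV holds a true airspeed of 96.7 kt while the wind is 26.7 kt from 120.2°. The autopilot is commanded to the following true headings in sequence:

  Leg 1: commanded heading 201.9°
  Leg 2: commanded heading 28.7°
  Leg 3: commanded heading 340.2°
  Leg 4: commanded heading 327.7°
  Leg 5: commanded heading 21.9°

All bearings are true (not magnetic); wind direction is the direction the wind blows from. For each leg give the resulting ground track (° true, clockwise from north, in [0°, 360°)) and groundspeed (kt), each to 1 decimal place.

Leg 1: track=217.8°, groundspeed=96.5 kt
Leg 2: track=13.4°, groundspeed=101.0 kt
Leg 3: track=331.9°, groundspeed=118.4 kt
Leg 4: track=321.9°, groundspeed=121.0 kt
Leg 5: track=7.2°, groundspeed=104.0 kt

Leg 1: heading 201.9°; drift +15.9° → track 217.8°, groundspeed 96.5 kt
Leg 2: heading 28.7°; drift -15.3° → track 13.4°, groundspeed 101.0 kt
Leg 3: heading 340.2°; drift -8.3° → track 331.9°, groundspeed 118.4 kt
Leg 4: heading 327.7°; drift -5.8° → track 321.9°, groundspeed 121.0 kt
Leg 5: heading 21.9°; drift -14.7° → track 7.2°, groundspeed 104.0 kt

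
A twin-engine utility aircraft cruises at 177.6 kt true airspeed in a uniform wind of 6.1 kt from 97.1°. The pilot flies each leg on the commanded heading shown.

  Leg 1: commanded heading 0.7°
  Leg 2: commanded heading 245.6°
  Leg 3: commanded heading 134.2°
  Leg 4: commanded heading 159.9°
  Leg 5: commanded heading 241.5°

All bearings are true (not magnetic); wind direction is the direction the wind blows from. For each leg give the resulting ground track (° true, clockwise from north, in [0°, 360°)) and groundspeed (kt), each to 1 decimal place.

Leg 1: heading 0.7°; drift -1.9° → track 358.8°, groundspeed 178.4 kt
Leg 2: heading 245.6°; drift +1.0° → track 246.6°, groundspeed 182.8 kt
Leg 3: heading 134.2°; drift +1.2° → track 135.4°, groundspeed 172.8 kt
Leg 4: heading 159.9°; drift +1.8° → track 161.7°, groundspeed 174.9 kt
Leg 5: heading 241.5°; drift +1.1° → track 242.6°, groundspeed 182.6 kt

Leg 1: track=358.8°, groundspeed=178.4 kt
Leg 2: track=246.6°, groundspeed=182.8 kt
Leg 3: track=135.4°, groundspeed=172.8 kt
Leg 4: track=161.7°, groundspeed=174.9 kt
Leg 5: track=242.6°, groundspeed=182.6 kt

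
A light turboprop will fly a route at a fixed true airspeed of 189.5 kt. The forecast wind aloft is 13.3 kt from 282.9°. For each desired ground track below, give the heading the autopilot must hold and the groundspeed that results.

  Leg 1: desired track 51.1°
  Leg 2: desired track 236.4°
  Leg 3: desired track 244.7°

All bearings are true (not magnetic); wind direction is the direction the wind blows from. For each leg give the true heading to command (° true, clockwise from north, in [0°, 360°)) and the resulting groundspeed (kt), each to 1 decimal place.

Leg 1: desired track 51.1°; wind correction -3.2° → command heading 47.9°, groundspeed 197.4 kt
Leg 2: desired track 236.4°; wind correction +2.9° → command heading 239.3°, groundspeed 180.1 kt
Leg 3: desired track 244.7°; wind correction +2.5° → command heading 247.2°, groundspeed 178.9 kt

Leg 1: heading=47.9°, groundspeed=197.4 kt
Leg 2: heading=239.3°, groundspeed=180.1 kt
Leg 3: heading=247.2°, groundspeed=178.9 kt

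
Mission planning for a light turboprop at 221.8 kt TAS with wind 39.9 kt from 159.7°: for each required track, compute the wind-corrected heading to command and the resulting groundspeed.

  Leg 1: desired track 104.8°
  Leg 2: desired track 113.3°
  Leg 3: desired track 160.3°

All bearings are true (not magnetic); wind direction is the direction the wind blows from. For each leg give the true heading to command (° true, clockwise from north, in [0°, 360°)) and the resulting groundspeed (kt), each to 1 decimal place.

Leg 1: desired track 104.8°; wind correction +8.5° → command heading 113.3°, groundspeed 196.4 kt
Leg 2: desired track 113.3°; wind correction +7.5° → command heading 120.8°, groundspeed 192.4 kt
Leg 3: desired track 160.3°; wind correction -0.1° → command heading 160.2°, groundspeed 181.9 kt

Leg 1: heading=113.3°, groundspeed=196.4 kt
Leg 2: heading=120.8°, groundspeed=192.4 kt
Leg 3: heading=160.2°, groundspeed=181.9 kt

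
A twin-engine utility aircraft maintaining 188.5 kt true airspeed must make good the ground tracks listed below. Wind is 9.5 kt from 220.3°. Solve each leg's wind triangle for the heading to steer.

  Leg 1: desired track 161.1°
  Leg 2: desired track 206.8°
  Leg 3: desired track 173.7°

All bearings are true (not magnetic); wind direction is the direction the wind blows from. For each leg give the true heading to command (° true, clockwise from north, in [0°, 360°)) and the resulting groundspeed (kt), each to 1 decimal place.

Leg 1: desired track 161.1°; wind correction +2.5° → command heading 163.6°, groundspeed 183.5 kt
Leg 2: desired track 206.8°; wind correction +0.7° → command heading 207.5°, groundspeed 179.2 kt
Leg 3: desired track 173.7°; wind correction +2.1° → command heading 175.8°, groundspeed 181.8 kt

Leg 1: heading=163.6°, groundspeed=183.5 kt
Leg 2: heading=207.5°, groundspeed=179.2 kt
Leg 3: heading=175.8°, groundspeed=181.8 kt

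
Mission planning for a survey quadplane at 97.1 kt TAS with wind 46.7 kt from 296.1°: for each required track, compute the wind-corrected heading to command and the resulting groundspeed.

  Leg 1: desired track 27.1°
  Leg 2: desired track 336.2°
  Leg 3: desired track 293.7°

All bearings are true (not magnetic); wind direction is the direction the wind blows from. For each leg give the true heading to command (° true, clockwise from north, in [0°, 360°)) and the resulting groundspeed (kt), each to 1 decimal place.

Leg 1: heading=358.4°, groundspeed=86.0 kt
Leg 2: heading=318.2°, groundspeed=56.6 kt
Leg 3: heading=294.9°, groundspeed=50.4 kt

Leg 1: desired track 27.1°; wind correction -28.7° → command heading 358.4°, groundspeed 86.0 kt
Leg 2: desired track 336.2°; wind correction -18.0° → command heading 318.2°, groundspeed 56.6 kt
Leg 3: desired track 293.7°; wind correction +1.2° → command heading 294.9°, groundspeed 50.4 kt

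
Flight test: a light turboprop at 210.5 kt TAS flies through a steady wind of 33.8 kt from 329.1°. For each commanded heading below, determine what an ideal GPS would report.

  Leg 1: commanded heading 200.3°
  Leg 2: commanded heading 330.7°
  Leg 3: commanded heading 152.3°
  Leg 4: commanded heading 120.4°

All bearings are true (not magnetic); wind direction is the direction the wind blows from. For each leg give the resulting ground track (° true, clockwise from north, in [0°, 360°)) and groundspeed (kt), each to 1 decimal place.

Leg 1: track=193.8°, groundspeed=233.2 kt
Leg 2: track=331.0°, groundspeed=176.7 kt
Leg 3: track=151.9°, groundspeed=244.3 kt
Leg 4: track=124.3°, groundspeed=240.7 kt

Leg 1: heading 200.3°; drift -6.5° → track 193.8°, groundspeed 233.2 kt
Leg 2: heading 330.7°; drift +0.3° → track 331.0°, groundspeed 176.7 kt
Leg 3: heading 152.3°; drift -0.4° → track 151.9°, groundspeed 244.3 kt
Leg 4: heading 120.4°; drift +3.9° → track 124.3°, groundspeed 240.7 kt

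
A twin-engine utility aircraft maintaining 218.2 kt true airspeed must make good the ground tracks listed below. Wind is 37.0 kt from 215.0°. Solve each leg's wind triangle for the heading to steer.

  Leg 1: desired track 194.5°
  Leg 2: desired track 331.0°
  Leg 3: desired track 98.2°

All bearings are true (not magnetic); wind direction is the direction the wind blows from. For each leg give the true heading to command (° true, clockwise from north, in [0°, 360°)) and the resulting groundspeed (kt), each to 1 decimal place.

Leg 1: heading=197.9°, groundspeed=183.2 kt
Leg 2: heading=322.2°, groundspeed=231.9 kt
Leg 3: heading=106.9°, groundspeed=232.4 kt

Leg 1: desired track 194.5°; wind correction +3.4° → command heading 197.9°, groundspeed 183.2 kt
Leg 2: desired track 331.0°; wind correction -8.8° → command heading 322.2°, groundspeed 231.9 kt
Leg 3: desired track 98.2°; wind correction +8.7° → command heading 106.9°, groundspeed 232.4 kt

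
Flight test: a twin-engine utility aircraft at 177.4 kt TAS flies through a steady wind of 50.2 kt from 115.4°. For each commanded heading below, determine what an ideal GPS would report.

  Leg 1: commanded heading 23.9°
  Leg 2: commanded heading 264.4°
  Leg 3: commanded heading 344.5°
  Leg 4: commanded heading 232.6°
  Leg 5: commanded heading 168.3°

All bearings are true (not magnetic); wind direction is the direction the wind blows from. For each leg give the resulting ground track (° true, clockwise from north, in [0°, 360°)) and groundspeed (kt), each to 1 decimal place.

Leg 1: heading 23.9°; drift -15.7° → track 8.2°, groundspeed 185.6 kt
Leg 2: heading 264.4°; drift +6.7° → track 271.1°, groundspeed 221.9 kt
Leg 3: heading 344.5°; drift -10.2° → track 334.3°, groundspeed 213.7 kt
Leg 4: heading 232.6°; drift +12.6° → track 245.2°, groundspeed 205.3 kt
Leg 5: heading 168.3°; drift +15.2° → track 183.5°, groundspeed 152.5 kt

Leg 1: track=8.2°, groundspeed=185.6 kt
Leg 2: track=271.1°, groundspeed=221.9 kt
Leg 3: track=334.3°, groundspeed=213.7 kt
Leg 4: track=245.2°, groundspeed=205.3 kt
Leg 5: track=183.5°, groundspeed=152.5 kt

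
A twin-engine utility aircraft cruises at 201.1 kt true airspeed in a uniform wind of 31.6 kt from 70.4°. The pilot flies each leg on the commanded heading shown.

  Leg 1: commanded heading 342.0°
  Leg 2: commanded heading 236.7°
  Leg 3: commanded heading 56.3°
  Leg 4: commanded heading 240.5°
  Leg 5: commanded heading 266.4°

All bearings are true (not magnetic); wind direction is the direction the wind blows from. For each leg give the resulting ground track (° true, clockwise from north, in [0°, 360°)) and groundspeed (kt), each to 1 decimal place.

Leg 1: heading 342.0°; drift -9.0° → track 333.0°, groundspeed 202.7 kt
Leg 2: heading 236.7°; drift +1.8° → track 238.5°, groundspeed 231.9 kt
Leg 3: heading 56.3°; drift -2.6° → track 53.7°, groundspeed 170.6 kt
Leg 4: heading 240.5°; drift +1.3° → track 241.8°, groundspeed 232.3 kt
Leg 5: heading 266.4°; drift -2.2° → track 264.2°, groundspeed 231.6 kt

Leg 1: track=333.0°, groundspeed=202.7 kt
Leg 2: track=238.5°, groundspeed=231.9 kt
Leg 3: track=53.7°, groundspeed=170.6 kt
Leg 4: track=241.8°, groundspeed=232.3 kt
Leg 5: track=264.2°, groundspeed=231.6 kt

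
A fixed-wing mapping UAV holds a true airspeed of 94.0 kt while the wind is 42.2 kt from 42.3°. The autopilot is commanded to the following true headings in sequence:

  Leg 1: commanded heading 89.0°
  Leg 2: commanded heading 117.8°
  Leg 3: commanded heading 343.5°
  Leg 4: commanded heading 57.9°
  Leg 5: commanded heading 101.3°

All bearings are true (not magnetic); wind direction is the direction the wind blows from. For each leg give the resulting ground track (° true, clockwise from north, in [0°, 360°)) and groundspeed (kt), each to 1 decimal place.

Leg 1: track=114.3°, groundspeed=71.9 kt
Leg 2: track=143.9°, groundspeed=92.9 kt
Leg 3: track=316.9°, groundspeed=80.7 kt
Leg 4: track=69.9°, groundspeed=54.5 kt
Leg 5: track=127.9°, groundspeed=80.8 kt

Leg 1: heading 89.0°; drift +25.3° → track 114.3°, groundspeed 71.9 kt
Leg 2: heading 117.8°; drift +26.1° → track 143.9°, groundspeed 92.9 kt
Leg 3: heading 343.5°; drift -26.6° → track 316.9°, groundspeed 80.7 kt
Leg 4: heading 57.9°; drift +12.0° → track 69.9°, groundspeed 54.5 kt
Leg 5: heading 101.3°; drift +26.6° → track 127.9°, groundspeed 80.8 kt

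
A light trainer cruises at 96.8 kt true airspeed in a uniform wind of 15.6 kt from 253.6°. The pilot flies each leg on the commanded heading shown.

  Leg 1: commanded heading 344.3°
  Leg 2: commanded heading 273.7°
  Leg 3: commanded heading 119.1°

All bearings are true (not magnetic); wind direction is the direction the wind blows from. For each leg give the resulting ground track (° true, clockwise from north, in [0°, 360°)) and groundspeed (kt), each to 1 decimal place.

Leg 1: track=353.4°, groundspeed=98.2 kt
Leg 2: track=277.4°, groundspeed=82.3 kt
Leg 3: track=113.2°, groundspeed=108.3 kt

Leg 1: heading 344.3°; drift +9.1° → track 353.4°, groundspeed 98.2 kt
Leg 2: heading 273.7°; drift +3.7° → track 277.4°, groundspeed 82.3 kt
Leg 3: heading 119.1°; drift -5.9° → track 113.2°, groundspeed 108.3 kt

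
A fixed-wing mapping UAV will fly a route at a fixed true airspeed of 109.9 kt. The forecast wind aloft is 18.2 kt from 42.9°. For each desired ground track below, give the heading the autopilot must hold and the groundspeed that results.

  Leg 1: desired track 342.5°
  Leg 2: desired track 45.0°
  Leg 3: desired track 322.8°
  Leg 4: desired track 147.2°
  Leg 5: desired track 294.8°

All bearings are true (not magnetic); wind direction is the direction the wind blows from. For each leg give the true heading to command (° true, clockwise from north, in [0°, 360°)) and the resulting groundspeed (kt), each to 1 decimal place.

Leg 1: desired track 342.5°; wind correction +8.3° → command heading 350.8°, groundspeed 99.8 kt
Leg 2: desired track 45.0°; wind correction -0.3° → command heading 44.7°, groundspeed 91.7 kt
Leg 3: desired track 322.8°; wind correction +9.4° → command heading 332.2°, groundspeed 105.3 kt
Leg 4: desired track 147.2°; wind correction -9.2° → command heading 138.0°, groundspeed 113.0 kt
Leg 5: desired track 294.8°; wind correction +9.1° → command heading 303.9°, groundspeed 114.2 kt

Leg 1: heading=350.8°, groundspeed=99.8 kt
Leg 2: heading=44.7°, groundspeed=91.7 kt
Leg 3: heading=332.2°, groundspeed=105.3 kt
Leg 4: heading=138.0°, groundspeed=113.0 kt
Leg 5: heading=303.9°, groundspeed=114.2 kt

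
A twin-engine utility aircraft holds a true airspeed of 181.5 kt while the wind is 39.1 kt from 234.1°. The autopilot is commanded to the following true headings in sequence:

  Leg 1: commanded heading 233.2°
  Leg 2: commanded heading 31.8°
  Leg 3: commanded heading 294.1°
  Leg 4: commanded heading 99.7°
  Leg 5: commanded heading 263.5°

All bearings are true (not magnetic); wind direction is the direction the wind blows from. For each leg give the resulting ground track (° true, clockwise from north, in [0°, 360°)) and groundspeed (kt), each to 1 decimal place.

Leg 1: track=233.0°, groundspeed=142.4 kt
Leg 2: track=35.7°, groundspeed=218.2 kt
Leg 3: track=305.9°, groundspeed=165.5 kt
Leg 4: track=92.1°, groundspeed=210.7 kt
Leg 5: track=270.9°, groundspeed=148.7 kt

Leg 1: heading 233.2°; drift -0.2° → track 233.0°, groundspeed 142.4 kt
Leg 2: heading 31.8°; drift +3.9° → track 35.7°, groundspeed 218.2 kt
Leg 3: heading 294.1°; drift +11.8° → track 305.9°, groundspeed 165.5 kt
Leg 4: heading 99.7°; drift -7.6° → track 92.1°, groundspeed 210.7 kt
Leg 5: heading 263.5°; drift +7.4° → track 270.9°, groundspeed 148.7 kt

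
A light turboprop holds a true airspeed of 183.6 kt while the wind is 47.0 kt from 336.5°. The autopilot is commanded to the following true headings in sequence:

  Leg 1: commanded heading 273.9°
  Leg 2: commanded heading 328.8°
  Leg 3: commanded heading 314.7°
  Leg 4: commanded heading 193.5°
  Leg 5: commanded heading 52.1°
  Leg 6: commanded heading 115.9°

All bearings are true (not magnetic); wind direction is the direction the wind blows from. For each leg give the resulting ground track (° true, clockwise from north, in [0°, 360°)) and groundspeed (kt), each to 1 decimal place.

Leg 1: track=259.5°, groundspeed=167.3 kt
Leg 2: track=326.2°, groundspeed=137.2 kt
Leg 3: track=307.6°, groundspeed=141.0 kt
Leg 4: track=186.2°, groundspeed=222.9 kt
Leg 5: track=66.9°, groundspeed=177.8 kt
Leg 6: track=123.8°, groundspeed=221.4 kt

Leg 1: heading 273.9°; drift -14.4° → track 259.5°, groundspeed 167.3 kt
Leg 2: heading 328.8°; drift -2.6° → track 326.2°, groundspeed 137.2 kt
Leg 3: heading 314.7°; drift -7.1° → track 307.6°, groundspeed 141.0 kt
Leg 4: heading 193.5°; drift -7.3° → track 186.2°, groundspeed 222.9 kt
Leg 5: heading 52.1°; drift +14.8° → track 66.9°, groundspeed 177.8 kt
Leg 6: heading 115.9°; drift +7.9° → track 123.8°, groundspeed 221.4 kt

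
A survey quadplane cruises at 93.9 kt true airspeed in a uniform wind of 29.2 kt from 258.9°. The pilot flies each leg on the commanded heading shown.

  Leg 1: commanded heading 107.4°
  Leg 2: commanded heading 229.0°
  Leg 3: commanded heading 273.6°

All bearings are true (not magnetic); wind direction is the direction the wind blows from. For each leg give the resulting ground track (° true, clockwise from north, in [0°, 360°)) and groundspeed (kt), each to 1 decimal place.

Leg 1: track=100.8°, groundspeed=120.4 kt
Leg 2: track=217.0°, groundspeed=70.1 kt
Leg 3: track=280.0°, groundspeed=66.1 kt

Leg 1: heading 107.4°; drift -6.6° → track 100.8°, groundspeed 120.4 kt
Leg 2: heading 229.0°; drift -12.0° → track 217.0°, groundspeed 70.1 kt
Leg 3: heading 273.6°; drift +6.4° → track 280.0°, groundspeed 66.1 kt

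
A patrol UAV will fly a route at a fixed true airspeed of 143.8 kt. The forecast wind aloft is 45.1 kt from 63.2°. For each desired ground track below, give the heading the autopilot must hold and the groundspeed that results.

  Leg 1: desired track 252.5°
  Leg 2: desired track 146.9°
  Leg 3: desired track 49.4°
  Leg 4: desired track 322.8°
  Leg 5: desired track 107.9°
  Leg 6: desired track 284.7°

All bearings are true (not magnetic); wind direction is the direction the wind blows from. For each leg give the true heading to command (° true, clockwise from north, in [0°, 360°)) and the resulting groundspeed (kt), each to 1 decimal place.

Leg 1: desired track 252.5°; wind correction +2.9° → command heading 255.4°, groundspeed 188.1 kt
Leg 2: desired track 146.9°; wind correction -18.2° → command heading 128.7°, groundspeed 131.7 kt
Leg 3: desired track 49.4°; wind correction +4.3° → command heading 53.7°, groundspeed 99.6 kt
Leg 4: desired track 322.8°; wind correction +18.0° → command heading 340.8°, groundspeed 144.9 kt
Leg 5: desired track 107.9°; wind correction -12.7° → command heading 95.2°, groundspeed 108.2 kt
Leg 6: desired track 284.7°; wind correction +12.0° → command heading 296.7°, groundspeed 174.4 kt

Leg 1: heading=255.4°, groundspeed=188.1 kt
Leg 2: heading=128.7°, groundspeed=131.7 kt
Leg 3: heading=53.7°, groundspeed=99.6 kt
Leg 4: heading=340.8°, groundspeed=144.9 kt
Leg 5: heading=95.2°, groundspeed=108.2 kt
Leg 6: heading=296.7°, groundspeed=174.4 kt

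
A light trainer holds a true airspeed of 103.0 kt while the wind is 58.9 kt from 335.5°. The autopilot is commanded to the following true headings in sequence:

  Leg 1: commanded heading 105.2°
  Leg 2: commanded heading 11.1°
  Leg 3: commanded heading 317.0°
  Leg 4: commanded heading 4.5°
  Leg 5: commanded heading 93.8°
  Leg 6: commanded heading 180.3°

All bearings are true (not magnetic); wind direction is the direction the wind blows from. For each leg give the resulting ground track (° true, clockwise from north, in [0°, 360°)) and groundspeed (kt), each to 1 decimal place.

Leg 1: track=123.1°, groundspeed=147.7 kt
Leg 2: track=43.0°, groundspeed=64.9 kt
Leg 3: track=295.4°, groundspeed=50.7 kt
Leg 4: track=33.5°, groundspeed=58.9 kt
Leg 5: track=115.4°, groundspeed=140.8 kt
Leg 6: track=171.3°, groundspeed=158.4 kt

Leg 1: heading 105.2°; drift +17.9° → track 123.1°, groundspeed 147.7 kt
Leg 2: heading 11.1°; drift +31.9° → track 43.0°, groundspeed 64.9 kt
Leg 3: heading 317.0°; drift -21.6° → track 295.4°, groundspeed 50.7 kt
Leg 4: heading 4.5°; drift +29.0° → track 33.5°, groundspeed 58.9 kt
Leg 5: heading 93.8°; drift +21.6° → track 115.4°, groundspeed 140.8 kt
Leg 6: heading 180.3°; drift -9.0° → track 171.3°, groundspeed 158.4 kt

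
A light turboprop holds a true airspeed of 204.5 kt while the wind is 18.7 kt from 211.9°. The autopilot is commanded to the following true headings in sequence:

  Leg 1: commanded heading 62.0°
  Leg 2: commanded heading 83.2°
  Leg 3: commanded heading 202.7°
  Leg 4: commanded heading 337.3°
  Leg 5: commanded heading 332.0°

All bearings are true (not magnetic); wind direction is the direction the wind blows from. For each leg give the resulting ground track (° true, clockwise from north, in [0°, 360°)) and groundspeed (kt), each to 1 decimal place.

Leg 1: heading 62.0°; drift -2.4° → track 59.6°, groundspeed 220.9 kt
Leg 2: heading 83.2°; drift -3.9° → track 79.3°, groundspeed 216.7 kt
Leg 3: heading 202.7°; drift -0.9° → track 201.8°, groundspeed 186.1 kt
Leg 4: heading 337.3°; drift +4.0° → track 341.3°, groundspeed 215.9 kt
Leg 5: heading 332.0°; drift +4.3° → track 336.3°, groundspeed 214.5 kt

Leg 1: track=59.6°, groundspeed=220.9 kt
Leg 2: track=79.3°, groundspeed=216.7 kt
Leg 3: track=201.8°, groundspeed=186.1 kt
Leg 4: track=341.3°, groundspeed=215.9 kt
Leg 5: track=336.3°, groundspeed=214.5 kt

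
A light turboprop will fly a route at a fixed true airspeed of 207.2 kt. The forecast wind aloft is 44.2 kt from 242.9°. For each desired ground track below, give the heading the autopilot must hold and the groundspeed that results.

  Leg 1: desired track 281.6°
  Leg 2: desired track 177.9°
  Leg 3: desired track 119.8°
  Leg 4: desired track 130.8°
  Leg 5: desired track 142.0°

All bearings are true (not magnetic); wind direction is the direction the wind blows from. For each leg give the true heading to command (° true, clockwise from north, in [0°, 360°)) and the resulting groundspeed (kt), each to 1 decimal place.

Leg 1: heading=273.9°, groundspeed=170.9 kt
Leg 2: heading=189.0°, groundspeed=184.6 kt
Leg 3: heading=130.1°, groundspeed=228.0 kt
Leg 4: heading=142.2°, groundspeed=219.7 kt
Leg 5: heading=154.1°, groundspeed=211.0 kt

Leg 1: desired track 281.6°; wind correction -7.7° → command heading 273.9°, groundspeed 170.9 kt
Leg 2: desired track 177.9°; wind correction +11.1° → command heading 189.0°, groundspeed 184.6 kt
Leg 3: desired track 119.8°; wind correction +10.3° → command heading 130.1°, groundspeed 228.0 kt
Leg 4: desired track 130.8°; wind correction +11.4° → command heading 142.2°, groundspeed 219.7 kt
Leg 5: desired track 142.0°; wind correction +12.1° → command heading 154.1°, groundspeed 211.0 kt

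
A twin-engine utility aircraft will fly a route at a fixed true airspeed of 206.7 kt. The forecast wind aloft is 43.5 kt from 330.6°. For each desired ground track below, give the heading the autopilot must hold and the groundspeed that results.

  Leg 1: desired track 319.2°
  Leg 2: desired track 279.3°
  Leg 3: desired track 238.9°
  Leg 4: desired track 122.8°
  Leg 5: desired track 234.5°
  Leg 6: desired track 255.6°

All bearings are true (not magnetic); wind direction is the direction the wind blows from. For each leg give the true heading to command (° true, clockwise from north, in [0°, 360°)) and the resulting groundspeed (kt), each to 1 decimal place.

Leg 1: heading=321.6°, groundspeed=163.9 kt
Leg 2: heading=288.8°, groundspeed=176.7 kt
Leg 3: heading=251.0°, groundspeed=203.4 kt
Leg 4: heading=117.2°, groundspeed=244.2 kt
Leg 5: heading=246.6°, groundspeed=206.7 kt
Leg 6: heading=267.3°, groundspeed=191.1 kt

Leg 1: desired track 319.2°; wind correction +2.4° → command heading 321.6°, groundspeed 163.9 kt
Leg 2: desired track 279.3°; wind correction +9.5° → command heading 288.8°, groundspeed 176.7 kt
Leg 3: desired track 238.9°; wind correction +12.1° → command heading 251.0°, groundspeed 203.4 kt
Leg 4: desired track 122.8°; wind correction -5.6° → command heading 117.2°, groundspeed 244.2 kt
Leg 5: desired track 234.5°; wind correction +12.1° → command heading 246.6°, groundspeed 206.7 kt
Leg 6: desired track 255.6°; wind correction +11.7° → command heading 267.3°, groundspeed 191.1 kt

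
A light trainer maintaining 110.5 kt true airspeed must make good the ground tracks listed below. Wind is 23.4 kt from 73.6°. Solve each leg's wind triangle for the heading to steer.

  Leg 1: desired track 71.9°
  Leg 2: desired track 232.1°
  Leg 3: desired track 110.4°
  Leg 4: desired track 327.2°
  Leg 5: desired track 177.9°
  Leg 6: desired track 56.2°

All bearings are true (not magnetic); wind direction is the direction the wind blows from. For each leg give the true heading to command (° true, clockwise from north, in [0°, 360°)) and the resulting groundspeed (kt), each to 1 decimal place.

Leg 1: heading=72.3°, groundspeed=87.1 kt
Leg 2: heading=227.6°, groundspeed=131.9 kt
Leg 3: heading=103.1°, groundspeed=90.9 kt
Leg 4: heading=338.9°, groundspeed=114.8 kt
Leg 5: heading=166.1°, groundspeed=113.9 kt
Leg 6: heading=59.8°, groundspeed=87.9 kt

Leg 1: desired track 71.9°; wind correction +0.4° → command heading 72.3°, groundspeed 87.1 kt
Leg 2: desired track 232.1°; wind correction -4.5° → command heading 227.6°, groundspeed 131.9 kt
Leg 3: desired track 110.4°; wind correction -7.3° → command heading 103.1°, groundspeed 90.9 kt
Leg 4: desired track 327.2°; wind correction +11.7° → command heading 338.9°, groundspeed 114.8 kt
Leg 5: desired track 177.9°; wind correction -11.8° → command heading 166.1°, groundspeed 113.9 kt
Leg 6: desired track 56.2°; wind correction +3.6° → command heading 59.8°, groundspeed 87.9 kt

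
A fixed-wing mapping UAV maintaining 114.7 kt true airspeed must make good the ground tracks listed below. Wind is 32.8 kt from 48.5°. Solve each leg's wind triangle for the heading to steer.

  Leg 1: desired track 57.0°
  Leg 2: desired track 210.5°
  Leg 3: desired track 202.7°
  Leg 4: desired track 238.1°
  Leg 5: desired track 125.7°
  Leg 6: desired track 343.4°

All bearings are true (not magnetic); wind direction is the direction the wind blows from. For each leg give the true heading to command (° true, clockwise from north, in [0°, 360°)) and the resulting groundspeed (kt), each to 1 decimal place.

Leg 1: desired track 57.0°; wind correction -2.4° → command heading 54.6°, groundspeed 82.2 kt
Leg 2: desired track 210.5°; wind correction -5.1° → command heading 205.4°, groundspeed 145.4 kt
Leg 3: desired track 202.7°; wind correction -7.1° → command heading 195.6°, groundspeed 143.3 kt
Leg 4: desired track 238.1°; wind correction +2.7° → command heading 240.8°, groundspeed 146.9 kt
Leg 5: desired track 125.7°; wind correction -16.2° → command heading 109.5°, groundspeed 102.9 kt
Leg 6: desired track 343.4°; wind correction +15.0° → command heading 358.4°, groundspeed 97.0 kt

Leg 1: heading=54.6°, groundspeed=82.2 kt
Leg 2: heading=205.4°, groundspeed=145.4 kt
Leg 3: heading=195.6°, groundspeed=143.3 kt
Leg 4: heading=240.8°, groundspeed=146.9 kt
Leg 5: heading=109.5°, groundspeed=102.9 kt
Leg 6: heading=358.4°, groundspeed=97.0 kt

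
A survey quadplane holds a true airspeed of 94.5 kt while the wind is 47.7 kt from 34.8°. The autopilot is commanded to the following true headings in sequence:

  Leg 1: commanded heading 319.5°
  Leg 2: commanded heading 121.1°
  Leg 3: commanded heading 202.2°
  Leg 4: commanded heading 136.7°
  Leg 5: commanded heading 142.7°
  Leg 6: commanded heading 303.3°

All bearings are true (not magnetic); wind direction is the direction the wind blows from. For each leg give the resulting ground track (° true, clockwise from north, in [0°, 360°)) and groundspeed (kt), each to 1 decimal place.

Leg 1: track=290.3°, groundspeed=94.4 kt
Leg 2: track=148.6°, groundspeed=103.1 kt
Leg 3: track=206.4°, groundspeed=141.4 kt
Leg 4: track=160.8°, groundspeed=114.3 kt
Leg 5: track=165.3°, groundspeed=118.2 kt
Leg 6: track=276.8°, groundspeed=107.0 kt

Leg 1: heading 319.5°; drift -29.2° → track 290.3°, groundspeed 94.4 kt
Leg 2: heading 121.1°; drift +27.5° → track 148.6°, groundspeed 103.1 kt
Leg 3: heading 202.2°; drift +4.2° → track 206.4°, groundspeed 141.4 kt
Leg 4: heading 136.7°; drift +24.1° → track 160.8°, groundspeed 114.3 kt
Leg 5: heading 142.7°; drift +22.6° → track 165.3°, groundspeed 118.2 kt
Leg 6: heading 303.3°; drift -26.5° → track 276.8°, groundspeed 107.0 kt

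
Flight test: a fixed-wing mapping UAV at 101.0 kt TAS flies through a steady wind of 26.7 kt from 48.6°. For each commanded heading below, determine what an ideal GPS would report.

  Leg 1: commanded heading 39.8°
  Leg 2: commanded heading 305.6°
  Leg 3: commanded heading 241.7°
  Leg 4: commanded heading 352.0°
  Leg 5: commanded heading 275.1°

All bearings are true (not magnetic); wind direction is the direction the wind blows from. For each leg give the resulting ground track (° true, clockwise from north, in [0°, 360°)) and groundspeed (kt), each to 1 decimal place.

Leg 1: heading 39.8°; drift -3.1° → track 36.7°, groundspeed 74.7 kt
Leg 2: heading 305.6°; drift -13.7° → track 291.9°, groundspeed 110.1 kt
Leg 3: heading 241.7°; drift -2.7° → track 239.0°, groundspeed 127.1 kt
Leg 4: heading 352.0°; drift -14.5° → track 337.5°, groundspeed 89.1 kt
Leg 5: heading 275.1°; drift -9.2° → track 265.9°, groundspeed 120.9 kt

Leg 1: track=36.7°, groundspeed=74.7 kt
Leg 2: track=291.9°, groundspeed=110.1 kt
Leg 3: track=239.0°, groundspeed=127.1 kt
Leg 4: track=337.5°, groundspeed=89.1 kt
Leg 5: track=265.9°, groundspeed=120.9 kt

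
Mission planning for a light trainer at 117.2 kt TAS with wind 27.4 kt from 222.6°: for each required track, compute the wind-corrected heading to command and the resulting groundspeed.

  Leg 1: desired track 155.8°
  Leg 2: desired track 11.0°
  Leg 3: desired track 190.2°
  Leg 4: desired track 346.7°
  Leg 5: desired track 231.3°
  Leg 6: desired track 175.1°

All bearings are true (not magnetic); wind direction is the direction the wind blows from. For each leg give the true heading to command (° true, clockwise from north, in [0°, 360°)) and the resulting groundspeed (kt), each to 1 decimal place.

Leg 1: desired track 155.8°; wind correction +12.4° → command heading 168.2°, groundspeed 103.7 kt
Leg 2: desired track 11.0°; wind correction -7.0° → command heading 4.0°, groundspeed 139.7 kt
Leg 3: desired track 190.2°; wind correction +7.2° → command heading 197.4°, groundspeed 93.1 kt
Leg 4: desired track 346.7°; wind correction -11.2° → command heading 335.5°, groundspeed 130.3 kt
Leg 5: desired track 231.3°; wind correction -2.0° → command heading 229.3°, groundspeed 90.0 kt
Leg 6: desired track 175.1°; wind correction +9.9° → command heading 185.0°, groundspeed 96.9 kt

Leg 1: heading=168.2°, groundspeed=103.7 kt
Leg 2: heading=4.0°, groundspeed=139.7 kt
Leg 3: heading=197.4°, groundspeed=93.1 kt
Leg 4: heading=335.5°, groundspeed=130.3 kt
Leg 5: heading=229.3°, groundspeed=90.0 kt
Leg 6: heading=185.0°, groundspeed=96.9 kt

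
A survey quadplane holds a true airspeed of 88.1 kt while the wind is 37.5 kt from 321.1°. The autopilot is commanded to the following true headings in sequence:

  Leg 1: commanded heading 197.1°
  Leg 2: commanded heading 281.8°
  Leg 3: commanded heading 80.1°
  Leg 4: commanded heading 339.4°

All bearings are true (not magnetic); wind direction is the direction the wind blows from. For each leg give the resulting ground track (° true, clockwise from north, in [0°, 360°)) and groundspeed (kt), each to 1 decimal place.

Leg 1: track=181.2°, groundspeed=113.4 kt
Leg 2: track=259.9°, groundspeed=63.7 kt
Leg 3: track=97.3°, groundspeed=111.2 kt
Leg 4: track=352.0°, groundspeed=53.8 kt

Leg 1: heading 197.1°; drift -15.9° → track 181.2°, groundspeed 113.4 kt
Leg 2: heading 281.8°; drift -21.9° → track 259.9°, groundspeed 63.7 kt
Leg 3: heading 80.1°; drift +17.2° → track 97.3°, groundspeed 111.2 kt
Leg 4: heading 339.4°; drift +12.6° → track 352.0°, groundspeed 53.8 kt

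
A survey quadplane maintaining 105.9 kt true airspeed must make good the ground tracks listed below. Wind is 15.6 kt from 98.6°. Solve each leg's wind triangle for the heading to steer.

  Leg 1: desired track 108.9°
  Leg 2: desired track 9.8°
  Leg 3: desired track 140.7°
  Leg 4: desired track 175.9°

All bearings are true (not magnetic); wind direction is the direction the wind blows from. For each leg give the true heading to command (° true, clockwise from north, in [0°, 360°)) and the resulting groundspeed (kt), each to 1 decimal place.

Leg 1: heading=107.4°, groundspeed=90.5 kt
Leg 2: heading=18.3°, groundspeed=104.4 kt
Leg 3: heading=135.0°, groundspeed=93.8 kt
Leg 4: heading=167.6°, groundspeed=101.4 kt

Leg 1: desired track 108.9°; wind correction -1.5° → command heading 107.4°, groundspeed 90.5 kt
Leg 2: desired track 9.8°; wind correction +8.5° → command heading 18.3°, groundspeed 104.4 kt
Leg 3: desired track 140.7°; wind correction -5.7° → command heading 135.0°, groundspeed 93.8 kt
Leg 4: desired track 175.9°; wind correction -8.3° → command heading 167.6°, groundspeed 101.4 kt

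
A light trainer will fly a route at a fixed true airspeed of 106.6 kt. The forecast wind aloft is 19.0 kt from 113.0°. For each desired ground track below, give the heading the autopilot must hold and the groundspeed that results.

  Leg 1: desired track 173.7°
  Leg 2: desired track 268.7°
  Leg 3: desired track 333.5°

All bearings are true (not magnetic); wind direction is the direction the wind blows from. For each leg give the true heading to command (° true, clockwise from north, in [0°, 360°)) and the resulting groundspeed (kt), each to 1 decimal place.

Leg 1: desired track 173.7°; wind correction -8.9° → command heading 164.8°, groundspeed 96.0 kt
Leg 2: desired track 268.7°; wind correction -4.2° → command heading 264.5°, groundspeed 123.6 kt
Leg 3: desired track 333.5°; wind correction +6.6° → command heading 340.1°, groundspeed 120.3 kt

Leg 1: heading=164.8°, groundspeed=96.0 kt
Leg 2: heading=264.5°, groundspeed=123.6 kt
Leg 3: heading=340.1°, groundspeed=120.3 kt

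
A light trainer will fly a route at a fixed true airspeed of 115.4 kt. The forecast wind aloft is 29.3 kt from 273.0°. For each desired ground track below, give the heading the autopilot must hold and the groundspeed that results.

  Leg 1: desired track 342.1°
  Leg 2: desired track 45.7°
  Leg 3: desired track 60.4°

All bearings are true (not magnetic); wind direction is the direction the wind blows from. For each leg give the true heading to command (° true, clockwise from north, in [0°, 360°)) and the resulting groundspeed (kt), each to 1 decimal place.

Leg 1: heading=328.4°, groundspeed=101.7 kt
Leg 2: heading=34.9°, groundspeed=133.2 kt
Leg 3: heading=52.5°, groundspeed=139.0 kt

Leg 1: desired track 342.1°; wind correction -13.7° → command heading 328.4°, groundspeed 101.7 kt
Leg 2: desired track 45.7°; wind correction -10.8° → command heading 34.9°, groundspeed 133.2 kt
Leg 3: desired track 60.4°; wind correction -7.9° → command heading 52.5°, groundspeed 139.0 kt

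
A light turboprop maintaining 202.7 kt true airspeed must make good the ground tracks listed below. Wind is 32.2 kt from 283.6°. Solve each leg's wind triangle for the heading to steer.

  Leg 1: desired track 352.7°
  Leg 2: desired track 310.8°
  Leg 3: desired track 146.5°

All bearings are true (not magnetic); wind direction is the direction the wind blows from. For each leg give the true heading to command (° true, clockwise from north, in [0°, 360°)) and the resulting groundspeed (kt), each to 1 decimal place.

Leg 1: heading=344.2°, groundspeed=189.0 kt
Leg 2: heading=306.6°, groundspeed=173.5 kt
Leg 3: heading=152.7°, groundspeed=225.1 kt

Leg 1: desired track 352.7°; wind correction -8.5° → command heading 344.2°, groundspeed 189.0 kt
Leg 2: desired track 310.8°; wind correction -4.2° → command heading 306.6°, groundspeed 173.5 kt
Leg 3: desired track 146.5°; wind correction +6.2° → command heading 152.7°, groundspeed 225.1 kt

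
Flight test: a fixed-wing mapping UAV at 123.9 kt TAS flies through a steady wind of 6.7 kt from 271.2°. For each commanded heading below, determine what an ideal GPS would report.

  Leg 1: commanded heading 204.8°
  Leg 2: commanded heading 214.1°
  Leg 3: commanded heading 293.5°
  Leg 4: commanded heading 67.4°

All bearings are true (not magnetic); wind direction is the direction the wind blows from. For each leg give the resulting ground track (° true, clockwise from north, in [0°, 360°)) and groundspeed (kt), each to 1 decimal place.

Leg 1: track=201.9°, groundspeed=121.4 kt
Leg 2: track=211.4°, groundspeed=120.4 kt
Leg 3: track=294.7°, groundspeed=117.7 kt
Leg 4: track=68.6°, groundspeed=130.1 kt

Leg 1: heading 204.8°; drift -2.9° → track 201.9°, groundspeed 121.4 kt
Leg 2: heading 214.1°; drift -2.7° → track 211.4°, groundspeed 120.4 kt
Leg 3: heading 293.5°; drift +1.2° → track 294.7°, groundspeed 117.7 kt
Leg 4: heading 67.4°; drift +1.2° → track 68.6°, groundspeed 130.1 kt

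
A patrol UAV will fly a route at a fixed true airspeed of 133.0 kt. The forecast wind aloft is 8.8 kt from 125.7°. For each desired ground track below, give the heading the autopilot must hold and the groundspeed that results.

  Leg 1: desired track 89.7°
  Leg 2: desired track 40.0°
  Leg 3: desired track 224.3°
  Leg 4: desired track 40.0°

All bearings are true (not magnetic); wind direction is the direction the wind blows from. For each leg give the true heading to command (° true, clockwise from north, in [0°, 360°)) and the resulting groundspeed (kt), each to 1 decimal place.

Leg 1: heading=91.9°, groundspeed=125.8 kt
Leg 2: heading=43.8°, groundspeed=132.1 kt
Leg 3: heading=220.5°, groundspeed=134.0 kt
Leg 4: heading=43.8°, groundspeed=132.1 kt

Leg 1: desired track 89.7°; wind correction +2.2° → command heading 91.9°, groundspeed 125.8 kt
Leg 2: desired track 40.0°; wind correction +3.8° → command heading 43.8°, groundspeed 132.1 kt
Leg 3: desired track 224.3°; wind correction -3.8° → command heading 220.5°, groundspeed 134.0 kt
Leg 4: desired track 40.0°; wind correction +3.8° → command heading 43.8°, groundspeed 132.1 kt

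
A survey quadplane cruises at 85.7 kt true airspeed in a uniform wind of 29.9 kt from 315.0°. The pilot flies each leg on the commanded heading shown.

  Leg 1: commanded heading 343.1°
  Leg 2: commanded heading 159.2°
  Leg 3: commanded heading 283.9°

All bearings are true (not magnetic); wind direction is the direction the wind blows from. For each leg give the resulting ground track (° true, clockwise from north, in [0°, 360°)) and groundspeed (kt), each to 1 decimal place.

Leg 1: track=356.5°, groundspeed=61.0 kt
Leg 2: track=153.0°, groundspeed=113.6 kt
Leg 3: track=269.5°, groundspeed=62.1 kt

Leg 1: heading 343.1°; drift +13.4° → track 356.5°, groundspeed 61.0 kt
Leg 2: heading 159.2°; drift -6.2° → track 153.0°, groundspeed 113.6 kt
Leg 3: heading 283.9°; drift -14.4° → track 269.5°, groundspeed 62.1 kt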